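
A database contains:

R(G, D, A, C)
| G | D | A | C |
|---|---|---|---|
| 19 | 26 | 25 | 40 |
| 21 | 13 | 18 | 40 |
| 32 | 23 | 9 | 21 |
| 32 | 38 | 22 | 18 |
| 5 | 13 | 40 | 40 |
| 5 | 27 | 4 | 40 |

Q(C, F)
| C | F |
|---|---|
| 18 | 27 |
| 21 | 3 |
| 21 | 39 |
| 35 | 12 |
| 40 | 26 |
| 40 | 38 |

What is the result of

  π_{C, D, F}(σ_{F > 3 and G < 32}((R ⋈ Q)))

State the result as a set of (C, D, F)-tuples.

Natural join on C: {(19, 26, 25, 40, 26), (19, 26, 25, 40, 38), (21, 13, 18, 40, 26), (21, 13, 18, 40, 38), (32, 23, 9, 21, 3), (32, 23, 9, 21, 39), (32, 38, 22, 18, 27), (5, 13, 40, 40, 26), (5, 13, 40, 40, 38), (5, 27, 4, 40, 26), (5, 27, 4, 40, 38)}
Selection F > 3 and G < 32: {(19, 26, 25, 40, 26), (19, 26, 25, 40, 38), (21, 13, 18, 40, 26), (21, 13, 18, 40, 38), (5, 13, 40, 40, 26), (5, 13, 40, 40, 38), (5, 27, 4, 40, 26), (5, 27, 4, 40, 38)}
π[C, D, F]: project onto (C, D, F) (2 duplicate(s) eliminated) → {(40, 13, 26), (40, 13, 38), (40, 26, 26), (40, 26, 38), (40, 27, 26), (40, 27, 38)}

{(40, 13, 26), (40, 13, 38), (40, 26, 26), (40, 26, 38), (40, 27, 26), (40, 27, 38)}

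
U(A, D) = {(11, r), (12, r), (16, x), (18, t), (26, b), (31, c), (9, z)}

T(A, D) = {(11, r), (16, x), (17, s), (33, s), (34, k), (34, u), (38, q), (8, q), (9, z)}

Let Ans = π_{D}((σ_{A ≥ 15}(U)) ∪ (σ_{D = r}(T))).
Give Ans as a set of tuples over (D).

{b, c, r, t, x}

σ[A ≥ 15]: keep tuples satisfying A ≥ 15 → {(16, x), (18, t), (26, b), (31, c)}
σ[D = r]: keep tuples satisfying D = r → {(11, r)}
Taking the union: {(11, r), (16, x), (18, t), (26, b), (31, c)}
Projecting to D: {b, c, r, t, x}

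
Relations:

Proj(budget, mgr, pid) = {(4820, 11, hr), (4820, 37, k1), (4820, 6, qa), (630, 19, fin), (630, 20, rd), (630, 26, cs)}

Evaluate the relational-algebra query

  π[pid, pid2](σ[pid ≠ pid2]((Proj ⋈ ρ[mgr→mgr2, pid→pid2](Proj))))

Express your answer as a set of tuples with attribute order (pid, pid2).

ρ[mgr→mgr2, pid→pid2]: schema becomes (budget, mgr2, pid2); tuples unchanged.
Joining Proj and ρ[mgr→mgr2, pid→pid2](Proj) on budget yields {(4820, 11, hr, 11, hr), (4820, 11, hr, 37, k1), (4820, 11, hr, 6, qa), (4820, 37, k1, 11, hr), (4820, 37, k1, 37, k1), (4820, 37, k1, 6, qa), (4820, 6, qa, 11, hr), (4820, 6, qa, 37, k1), (4820, 6, qa, 6, qa), (630, 19, fin, 19, fin), (630, 19, fin, 20, rd), (630, 19, fin, 26, cs), (630, 20, rd, 19, fin), (630, 20, rd, 20, rd), (630, 20, rd, 26, cs), (630, 26, cs, 19, fin), (630, 26, cs, 20, rd), (630, 26, cs, 26, cs)}.
σ[pid ≠ pid2]: keep tuples satisfying pid ≠ pid2 → {(4820, 11, hr, 37, k1), (4820, 11, hr, 6, qa), (4820, 37, k1, 11, hr), (4820, 37, k1, 6, qa), (4820, 6, qa, 11, hr), (4820, 6, qa, 37, k1), (630, 19, fin, 20, rd), (630, 19, fin, 26, cs), (630, 20, rd, 19, fin), (630, 20, rd, 26, cs), (630, 26, cs, 19, fin), (630, 26, cs, 20, rd)}
Keep only column(s) pid, pid2: {(cs, fin), (cs, rd), (fin, cs), (fin, rd), (hr, k1), (hr, qa), (k1, hr), (k1, qa), (qa, hr), (qa, k1), (rd, cs), (rd, fin)}

{(cs, fin), (cs, rd), (fin, cs), (fin, rd), (hr, k1), (hr, qa), (k1, hr), (k1, qa), (qa, hr), (qa, k1), (rd, cs), (rd, fin)}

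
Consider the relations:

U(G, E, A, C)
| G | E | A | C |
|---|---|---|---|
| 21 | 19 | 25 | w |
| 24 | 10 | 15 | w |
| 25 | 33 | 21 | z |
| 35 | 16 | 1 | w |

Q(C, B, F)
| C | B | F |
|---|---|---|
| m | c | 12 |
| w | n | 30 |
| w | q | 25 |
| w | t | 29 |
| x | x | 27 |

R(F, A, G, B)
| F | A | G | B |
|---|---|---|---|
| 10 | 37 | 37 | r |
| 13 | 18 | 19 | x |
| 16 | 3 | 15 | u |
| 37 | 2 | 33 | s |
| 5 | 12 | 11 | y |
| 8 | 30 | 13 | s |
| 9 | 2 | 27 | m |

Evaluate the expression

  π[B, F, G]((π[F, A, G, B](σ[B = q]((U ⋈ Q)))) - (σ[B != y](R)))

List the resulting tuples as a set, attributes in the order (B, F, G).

Natural join on C: {(21, 19, 25, w, n, 30), (21, 19, 25, w, q, 25), (21, 19, 25, w, t, 29), (24, 10, 15, w, n, 30), (24, 10, 15, w, q, 25), (24, 10, 15, w, t, 29), (35, 16, 1, w, n, 30), (35, 16, 1, w, q, 25), (35, 16, 1, w, t, 29)}
Apply σ_{B = q}; surviving tuples: {(21, 19, 25, w, q, 25), (24, 10, 15, w, q, 25), (35, 16, 1, w, q, 25)}
Projecting to F, A, G, B: {(25, 1, 35, q), (25, 15, 24, q), (25, 25, 21, q)}
Apply σ_{B != y}; surviving tuples: {(10, 37, 37, r), (13, 18, 19, x), (16, 3, 15, u), (37, 2, 33, s), (8, 30, 13, s), (9, 2, 27, m)}
Difference: {(25, 1, 35, q), (25, 15, 24, q), (25, 25, 21, q)} with {(10, 37, 37, r), (13, 18, 19, x), (16, 3, 15, u), (37, 2, 33, s), (8, 30, 13, s), (9, 2, 27, m)} → {(25, 1, 35, q), (25, 15, 24, q), (25, 25, 21, q)}
Projecting to B, F, G: {(q, 25, 21), (q, 25, 24), (q, 25, 35)}

{(q, 25, 21), (q, 25, 24), (q, 25, 35)}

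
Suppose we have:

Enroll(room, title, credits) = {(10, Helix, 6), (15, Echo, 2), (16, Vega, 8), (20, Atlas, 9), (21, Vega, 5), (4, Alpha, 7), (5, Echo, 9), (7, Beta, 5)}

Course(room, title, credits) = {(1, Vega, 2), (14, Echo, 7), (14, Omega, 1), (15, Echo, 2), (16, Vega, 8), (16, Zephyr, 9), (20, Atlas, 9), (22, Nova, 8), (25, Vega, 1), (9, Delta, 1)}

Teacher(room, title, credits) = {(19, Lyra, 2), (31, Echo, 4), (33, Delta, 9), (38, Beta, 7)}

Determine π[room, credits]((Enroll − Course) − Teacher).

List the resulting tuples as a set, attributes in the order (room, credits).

Set difference of the two operands is {(10, Helix, 6), (21, Vega, 5), (4, Alpha, 7), (5, Echo, 9), (7, Beta, 5)}.
Set difference of the two operands is {(10, Helix, 6), (21, Vega, 5), (4, Alpha, 7), (5, Echo, 9), (7, Beta, 5)}.
π[room, credits]: project onto (room, credits) → {(10, 6), (21, 5), (4, 7), (5, 9), (7, 5)}

{(10, 6), (21, 5), (4, 7), (5, 9), (7, 5)}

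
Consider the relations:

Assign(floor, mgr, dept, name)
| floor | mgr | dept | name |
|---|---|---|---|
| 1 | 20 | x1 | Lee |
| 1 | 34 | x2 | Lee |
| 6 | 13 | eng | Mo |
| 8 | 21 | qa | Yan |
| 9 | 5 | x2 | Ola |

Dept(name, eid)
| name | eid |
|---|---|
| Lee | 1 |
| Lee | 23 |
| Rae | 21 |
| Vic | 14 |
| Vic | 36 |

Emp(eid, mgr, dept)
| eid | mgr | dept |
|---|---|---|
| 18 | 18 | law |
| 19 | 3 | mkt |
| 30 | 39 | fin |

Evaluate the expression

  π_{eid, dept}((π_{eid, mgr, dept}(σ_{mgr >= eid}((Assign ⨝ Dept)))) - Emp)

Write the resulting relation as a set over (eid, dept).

Natural join on name: {(1, 20, x1, Lee, 1), (1, 20, x1, Lee, 23), (1, 34, x2, Lee, 1), (1, 34, x2, Lee, 23)}
Selection mgr >= eid: {(1, 20, x1, Lee, 1), (1, 34, x2, Lee, 1), (1, 34, x2, Lee, 23)}
π_{eid, mgr, dept} gives {(1, 20, x1), (1, 34, x2), (23, 34, x2)}.
Set difference of the two operands is {(1, 20, x1), (1, 34, x2), (23, 34, x2)}.
π_{eid, dept} gives {(1, x1), (1, x2), (23, x2)}.

{(1, x1), (1, x2), (23, x2)}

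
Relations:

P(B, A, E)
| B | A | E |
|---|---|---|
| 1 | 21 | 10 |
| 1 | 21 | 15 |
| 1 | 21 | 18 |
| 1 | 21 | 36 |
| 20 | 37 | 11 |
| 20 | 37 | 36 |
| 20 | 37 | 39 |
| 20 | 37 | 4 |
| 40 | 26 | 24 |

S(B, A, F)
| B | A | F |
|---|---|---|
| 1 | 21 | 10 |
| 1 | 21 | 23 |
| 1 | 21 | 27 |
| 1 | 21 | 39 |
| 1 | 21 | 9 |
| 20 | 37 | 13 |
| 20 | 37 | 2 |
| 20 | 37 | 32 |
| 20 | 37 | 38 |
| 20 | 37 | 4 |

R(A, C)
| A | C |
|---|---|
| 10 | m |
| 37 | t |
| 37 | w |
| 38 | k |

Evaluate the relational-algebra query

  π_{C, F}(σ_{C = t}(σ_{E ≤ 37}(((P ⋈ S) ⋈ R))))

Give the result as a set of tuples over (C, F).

{(t, 13), (t, 2), (t, 32), (t, 38), (t, 4)}

Natural join on B, A: {(1, 21, 10, 10), (1, 21, 10, 23), (1, 21, 10, 27), (1, 21, 10, 39), (1, 21, 10, 9), (1, 21, 15, 10), (1, 21, 15, 23), (1, 21, 15, 27), (1, 21, 15, 39), (1, 21, 15, 9), (1, 21, 18, 10), (1, 21, 18, 23), (1, 21, 18, 27), (1, 21, 18, 39), (1, 21, 18, 9), (1, 21, 36, 10), (1, 21, 36, 23), (1, 21, 36, 27), (1, 21, 36, 39), (1, 21, 36, 9), (20, 37, 11, 13), (20, 37, 11, 2), (20, 37, 11, 32), (20, 37, 11, 38), (20, 37, 11, 4), (20, 37, 36, 13), (20, 37, 36, 2), (20, 37, 36, 32), (20, 37, 36, 38), (20, 37, 36, 4), (20, 37, 39, 13), (20, 37, 39, 2), (20, 37, 39, 32), (20, 37, 39, 38), (20, 37, 39, 4), (20, 37, 4, 13), (20, 37, 4, 2), (20, 37, 4, 32), (20, 37, 4, 38), (20, 37, 4, 4)}
Natural join on A: {(20, 37, 11, 13, t), (20, 37, 11, 13, w), (20, 37, 11, 2, t), (20, 37, 11, 2, w), (20, 37, 11, 32, t), (20, 37, 11, 32, w), (20, 37, 11, 38, t), (20, 37, 11, 38, w), (20, 37, 11, 4, t), (20, 37, 11, 4, w), (20, 37, 36, 13, t), (20, 37, 36, 13, w), (20, 37, 36, 2, t), (20, 37, 36, 2, w), (20, 37, 36, 32, t), (20, 37, 36, 32, w), (20, 37, 36, 38, t), (20, 37, 36, 38, w), (20, 37, 36, 4, t), (20, 37, 36, 4, w), (20, 37, 39, 13, t), (20, 37, 39, 13, w), (20, 37, 39, 2, t), (20, 37, 39, 2, w), (20, 37, 39, 32, t), (20, 37, 39, 32, w), (20, 37, 39, 38, t), (20, 37, 39, 38, w), (20, 37, 39, 4, t), (20, 37, 39, 4, w), (20, 37, 4, 13, t), (20, 37, 4, 13, w), (20, 37, 4, 2, t), (20, 37, 4, 2, w), (20, 37, 4, 32, t), (20, 37, 4, 32, w), (20, 37, 4, 38, t), (20, 37, 4, 38, w), (20, 37, 4, 4, t), (20, 37, 4, 4, w)}
Filtering on E ≤ 37 leaves {(20, 37, 11, 13, t), (20, 37, 11, 13, w), (20, 37, 11, 2, t), (20, 37, 11, 2, w), (20, 37, 11, 32, t), (20, 37, 11, 32, w), (20, 37, 11, 38, t), (20, 37, 11, 38, w), (20, 37, 11, 4, t), (20, 37, 11, 4, w), (20, 37, 36, 13, t), (20, 37, 36, 13, w), (20, 37, 36, 2, t), (20, 37, 36, 2, w), (20, 37, 36, 32, t), (20, 37, 36, 32, w), (20, 37, 36, 38, t), (20, 37, 36, 38, w), (20, 37, 36, 4, t), (20, 37, 36, 4, w), (20, 37, 4, 13, t), (20, 37, 4, 13, w), (20, 37, 4, 2, t), (20, 37, 4, 2, w), (20, 37, 4, 32, t), (20, 37, 4, 32, w), (20, 37, 4, 38, t), (20, 37, 4, 38, w), (20, 37, 4, 4, t), (20, 37, 4, 4, w)}.
Filtering on C = t leaves {(20, 37, 11, 13, t), (20, 37, 11, 2, t), (20, 37, 11, 32, t), (20, 37, 11, 38, t), (20, 37, 11, 4, t), (20, 37, 36, 13, t), (20, 37, 36, 2, t), (20, 37, 36, 32, t), (20, 37, 36, 38, t), (20, 37, 36, 4, t), (20, 37, 4, 13, t), (20, 37, 4, 2, t), (20, 37, 4, 32, t), (20, 37, 4, 38, t), (20, 37, 4, 4, t)}.
π_{C, F} gives {(t, 13), (t, 2), (t, 32), (t, 38), (t, 4)} (10 duplicate(s) eliminated).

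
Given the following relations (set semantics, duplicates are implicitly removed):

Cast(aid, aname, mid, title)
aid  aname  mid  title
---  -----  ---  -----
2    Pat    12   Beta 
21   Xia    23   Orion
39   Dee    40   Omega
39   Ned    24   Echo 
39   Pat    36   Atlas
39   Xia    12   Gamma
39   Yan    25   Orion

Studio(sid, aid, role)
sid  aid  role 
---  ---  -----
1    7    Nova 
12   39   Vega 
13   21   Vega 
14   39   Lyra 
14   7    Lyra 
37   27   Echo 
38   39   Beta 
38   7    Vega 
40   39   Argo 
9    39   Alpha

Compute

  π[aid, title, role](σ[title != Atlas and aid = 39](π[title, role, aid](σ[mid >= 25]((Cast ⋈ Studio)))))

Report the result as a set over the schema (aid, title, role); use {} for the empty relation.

Joining Cast and Studio on aid yields {(21, Xia, 23, Orion, 13, Vega), (39, Dee, 40, Omega, 12, Vega), (39, Dee, 40, Omega, 14, Lyra), (39, Dee, 40, Omega, 38, Beta), (39, Dee, 40, Omega, 40, Argo), (39, Dee, 40, Omega, 9, Alpha), (39, Ned, 24, Echo, 12, Vega), (39, Ned, 24, Echo, 14, Lyra), (39, Ned, 24, Echo, 38, Beta), (39, Ned, 24, Echo, 40, Argo), (39, Ned, 24, Echo, 9, Alpha), (39, Pat, 36, Atlas, 12, Vega), (39, Pat, 36, Atlas, 14, Lyra), (39, Pat, 36, Atlas, 38, Beta), (39, Pat, 36, Atlas, 40, Argo), (39, Pat, 36, Atlas, 9, Alpha), (39, Xia, 12, Gamma, 12, Vega), (39, Xia, 12, Gamma, 14, Lyra), (39, Xia, 12, Gamma, 38, Beta), (39, Xia, 12, Gamma, 40, Argo), (39, Xia, 12, Gamma, 9, Alpha), (39, Yan, 25, Orion, 12, Vega), (39, Yan, 25, Orion, 14, Lyra), (39, Yan, 25, Orion, 38, Beta), (39, Yan, 25, Orion, 40, Argo), (39, Yan, 25, Orion, 9, Alpha)}.
Apply σ_{mid >= 25}; surviving tuples: {(39, Dee, 40, Omega, 12, Vega), (39, Dee, 40, Omega, 14, Lyra), (39, Dee, 40, Omega, 38, Beta), (39, Dee, 40, Omega, 40, Argo), (39, Dee, 40, Omega, 9, Alpha), (39, Pat, 36, Atlas, 12, Vega), (39, Pat, 36, Atlas, 14, Lyra), (39, Pat, 36, Atlas, 38, Beta), (39, Pat, 36, Atlas, 40, Argo), (39, Pat, 36, Atlas, 9, Alpha), (39, Yan, 25, Orion, 12, Vega), (39, Yan, 25, Orion, 14, Lyra), (39, Yan, 25, Orion, 38, Beta), (39, Yan, 25, Orion, 40, Argo), (39, Yan, 25, Orion, 9, Alpha)}
π[title, role, aid]: project onto (title, role, aid) → {(Atlas, Alpha, 39), (Atlas, Argo, 39), (Atlas, Beta, 39), (Atlas, Lyra, 39), (Atlas, Vega, 39), (Omega, Alpha, 39), (Omega, Argo, 39), (Omega, Beta, 39), (Omega, Lyra, 39), (Omega, Vega, 39), (Orion, Alpha, 39), (Orion, Argo, 39), (Orion, Beta, 39), (Orion, Lyra, 39), (Orion, Vega, 39)}
Apply σ_{title != Atlas and aid = 39}; surviving tuples: {(Omega, Alpha, 39), (Omega, Argo, 39), (Omega, Beta, 39), (Omega, Lyra, 39), (Omega, Vega, 39), (Orion, Alpha, 39), (Orion, Argo, 39), (Orion, Beta, 39), (Orion, Lyra, 39), (Orion, Vega, 39)}
π[aid, title, role]: project onto (aid, title, role) → {(39, Omega, Alpha), (39, Omega, Argo), (39, Omega, Beta), (39, Omega, Lyra), (39, Omega, Vega), (39, Orion, Alpha), (39, Orion, Argo), (39, Orion, Beta), (39, Orion, Lyra), (39, Orion, Vega)}

{(39, Omega, Alpha), (39, Omega, Argo), (39, Omega, Beta), (39, Omega, Lyra), (39, Omega, Vega), (39, Orion, Alpha), (39, Orion, Argo), (39, Orion, Beta), (39, Orion, Lyra), (39, Orion, Vega)}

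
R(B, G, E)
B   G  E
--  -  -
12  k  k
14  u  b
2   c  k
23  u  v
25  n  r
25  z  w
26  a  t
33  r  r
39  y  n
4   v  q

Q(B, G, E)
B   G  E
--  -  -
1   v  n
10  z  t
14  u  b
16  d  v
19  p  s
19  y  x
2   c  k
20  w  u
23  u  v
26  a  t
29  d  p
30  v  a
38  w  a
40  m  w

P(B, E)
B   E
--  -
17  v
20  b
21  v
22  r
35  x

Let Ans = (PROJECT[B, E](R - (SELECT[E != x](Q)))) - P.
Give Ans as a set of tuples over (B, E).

Apply σ_{E != x}; surviving tuples: {(1, v, n), (10, z, t), (14, u, b), (16, d, v), (19, p, s), (2, c, k), (20, w, u), (23, u, v), (26, a, t), (29, d, p), (30, v, a), (38, w, a), (40, m, w)}
Difference: {(12, k, k), (14, u, b), (2, c, k), (23, u, v), (25, n, r), (25, z, w), (26, a, t), (33, r, r), (39, y, n), (4, v, q)} with {(1, v, n), (10, z, t), (14, u, b), (16, d, v), (19, p, s), (2, c, k), (20, w, u), (23, u, v), (26, a, t), (29, d, p), (30, v, a), (38, w, a), (40, m, w)} → {(12, k, k), (25, n, r), (25, z, w), (33, r, r), (39, y, n), (4, v, q)}
Keep only column(s) B, E: {(12, k), (25, r), (25, w), (33, r), (39, n), (4, q)}
Difference: {(12, k), (25, r), (25, w), (33, r), (39, n), (4, q)} with {(17, v), (20, b), (21, v), (22, r), (35, x)} → {(12, k), (25, r), (25, w), (33, r), (39, n), (4, q)}

{(12, k), (25, r), (25, w), (33, r), (39, n), (4, q)}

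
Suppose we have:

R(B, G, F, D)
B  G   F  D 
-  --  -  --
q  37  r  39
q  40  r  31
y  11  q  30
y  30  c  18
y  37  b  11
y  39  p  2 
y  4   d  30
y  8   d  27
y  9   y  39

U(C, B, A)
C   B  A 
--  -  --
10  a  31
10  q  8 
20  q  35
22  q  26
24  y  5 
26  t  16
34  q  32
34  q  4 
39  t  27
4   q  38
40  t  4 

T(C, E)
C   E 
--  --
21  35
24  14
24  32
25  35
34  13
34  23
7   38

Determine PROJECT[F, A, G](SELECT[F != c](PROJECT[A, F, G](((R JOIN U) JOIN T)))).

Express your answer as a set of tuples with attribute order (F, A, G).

Joining R and U on B yields {(q, 37, r, 39, 10, 8), (q, 37, r, 39, 20, 35), (q, 37, r, 39, 22, 26), (q, 37, r, 39, 34, 32), (q, 37, r, 39, 34, 4), (q, 37, r, 39, 4, 38), (q, 40, r, 31, 10, 8), (q, 40, r, 31, 20, 35), (q, 40, r, 31, 22, 26), (q, 40, r, 31, 34, 32), (q, 40, r, 31, 34, 4), (q, 40, r, 31, 4, 38), (y, 11, q, 30, 24, 5), (y, 30, c, 18, 24, 5), (y, 37, b, 11, 24, 5), (y, 39, p, 2, 24, 5), (y, 4, d, 30, 24, 5), (y, 8, d, 27, 24, 5), (y, 9, y, 39, 24, 5)}.
Joining (R JOIN U) and T on C yields {(q, 37, r, 39, 34, 32, 13), (q, 37, r, 39, 34, 32, 23), (q, 37, r, 39, 34, 4, 13), (q, 37, r, 39, 34, 4, 23), (q, 40, r, 31, 34, 32, 13), (q, 40, r, 31, 34, 32, 23), (q, 40, r, 31, 34, 4, 13), (q, 40, r, 31, 34, 4, 23), (y, 11, q, 30, 24, 5, 14), (y, 11, q, 30, 24, 5, 32), (y, 30, c, 18, 24, 5, 14), (y, 30, c, 18, 24, 5, 32), (y, 37, b, 11, 24, 5, 14), (y, 37, b, 11, 24, 5, 32), (y, 39, p, 2, 24, 5, 14), (y, 39, p, 2, 24, 5, 32), (y, 4, d, 30, 24, 5, 14), (y, 4, d, 30, 24, 5, 32), (y, 8, d, 27, 24, 5, 14), (y, 8, d, 27, 24, 5, 32), (y, 9, y, 39, 24, 5, 14), (y, 9, y, 39, 24, 5, 32)}.
π_{A, F, G} gives {(32, r, 37), (32, r, 40), (4, r, 37), (4, r, 40), (5, b, 37), (5, c, 30), (5, d, 4), (5, d, 8), (5, p, 39), (5, q, 11), (5, y, 9)} (11 duplicate(s) eliminated).
Apply σ_{F != c}; surviving tuples: {(32, r, 37), (32, r, 40), (4, r, 37), (4, r, 40), (5, b, 37), (5, d, 4), (5, d, 8), (5, p, 39), (5, q, 11), (5, y, 9)}
π_{F, A, G} gives {(b, 5, 37), (d, 5, 4), (d, 5, 8), (p, 5, 39), (q, 5, 11), (r, 32, 37), (r, 32, 40), (r, 4, 37), (r, 4, 40), (y, 5, 9)}.

{(b, 5, 37), (d, 5, 4), (d, 5, 8), (p, 5, 39), (q, 5, 11), (r, 32, 37), (r, 32, 40), (r, 4, 37), (r, 4, 40), (y, 5, 9)}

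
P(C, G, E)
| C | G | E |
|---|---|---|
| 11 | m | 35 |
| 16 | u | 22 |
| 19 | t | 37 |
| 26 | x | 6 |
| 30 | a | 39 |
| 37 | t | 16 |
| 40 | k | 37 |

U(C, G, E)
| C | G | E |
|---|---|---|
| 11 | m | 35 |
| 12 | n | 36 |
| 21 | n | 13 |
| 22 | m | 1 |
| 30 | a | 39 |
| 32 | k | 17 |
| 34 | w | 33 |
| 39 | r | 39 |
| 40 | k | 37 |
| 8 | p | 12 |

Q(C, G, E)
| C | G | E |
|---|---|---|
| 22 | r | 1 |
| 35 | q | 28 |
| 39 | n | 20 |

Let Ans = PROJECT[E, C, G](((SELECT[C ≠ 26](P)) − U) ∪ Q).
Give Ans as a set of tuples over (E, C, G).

{(1, 22, r), (16, 37, t), (20, 39, n), (22, 16, u), (28, 35, q), (37, 19, t)}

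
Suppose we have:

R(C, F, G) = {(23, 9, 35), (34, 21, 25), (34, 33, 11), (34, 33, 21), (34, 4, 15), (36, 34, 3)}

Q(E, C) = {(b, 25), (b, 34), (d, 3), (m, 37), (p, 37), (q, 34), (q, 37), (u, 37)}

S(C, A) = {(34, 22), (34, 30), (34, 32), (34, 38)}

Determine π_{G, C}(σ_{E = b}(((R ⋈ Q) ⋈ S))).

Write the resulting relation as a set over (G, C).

{(11, 34), (15, 34), (21, 34), (25, 34)}

Joining R and Q on C yields {(34, 21, 25, b), (34, 21, 25, q), (34, 33, 11, b), (34, 33, 11, q), (34, 33, 21, b), (34, 33, 21, q), (34, 4, 15, b), (34, 4, 15, q)}.
Joining (R ⋈ Q) and S on C yields {(34, 21, 25, b, 22), (34, 21, 25, b, 30), (34, 21, 25, b, 32), (34, 21, 25, b, 38), (34, 21, 25, q, 22), (34, 21, 25, q, 30), (34, 21, 25, q, 32), (34, 21, 25, q, 38), (34, 33, 11, b, 22), (34, 33, 11, b, 30), (34, 33, 11, b, 32), (34, 33, 11, b, 38), (34, 33, 11, q, 22), (34, 33, 11, q, 30), (34, 33, 11, q, 32), (34, 33, 11, q, 38), (34, 33, 21, b, 22), (34, 33, 21, b, 30), (34, 33, 21, b, 32), (34, 33, 21, b, 38), (34, 33, 21, q, 22), (34, 33, 21, q, 30), (34, 33, 21, q, 32), (34, 33, 21, q, 38), (34, 4, 15, b, 22), (34, 4, 15, b, 30), (34, 4, 15, b, 32), (34, 4, 15, b, 38), (34, 4, 15, q, 22), (34, 4, 15, q, 30), (34, 4, 15, q, 32), (34, 4, 15, q, 38)}.
Filtering on E = b leaves {(34, 21, 25, b, 22), (34, 21, 25, b, 30), (34, 21, 25, b, 32), (34, 21, 25, b, 38), (34, 33, 11, b, 22), (34, 33, 11, b, 30), (34, 33, 11, b, 32), (34, 33, 11, b, 38), (34, 33, 21, b, 22), (34, 33, 21, b, 30), (34, 33, 21, b, 32), (34, 33, 21, b, 38), (34, 4, 15, b, 22), (34, 4, 15, b, 30), (34, 4, 15, b, 32), (34, 4, 15, b, 38)}.
Keep only column(s) G, C (12 duplicate(s) eliminated): {(11, 34), (15, 34), (21, 34), (25, 34)}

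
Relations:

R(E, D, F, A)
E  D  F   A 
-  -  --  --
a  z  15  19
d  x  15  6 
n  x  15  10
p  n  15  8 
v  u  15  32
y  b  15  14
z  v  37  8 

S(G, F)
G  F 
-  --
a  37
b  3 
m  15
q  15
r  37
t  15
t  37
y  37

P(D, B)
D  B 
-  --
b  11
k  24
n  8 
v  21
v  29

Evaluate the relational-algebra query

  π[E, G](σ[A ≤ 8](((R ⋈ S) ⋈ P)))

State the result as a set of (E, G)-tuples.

Natural join on F: {(a, z, 15, 19, m), (a, z, 15, 19, q), (a, z, 15, 19, t), (d, x, 15, 6, m), (d, x, 15, 6, q), (d, x, 15, 6, t), (n, x, 15, 10, m), (n, x, 15, 10, q), (n, x, 15, 10, t), (p, n, 15, 8, m), (p, n, 15, 8, q), (p, n, 15, 8, t), (v, u, 15, 32, m), (v, u, 15, 32, q), (v, u, 15, 32, t), (y, b, 15, 14, m), (y, b, 15, 14, q), (y, b, 15, 14, t), (z, v, 37, 8, a), (z, v, 37, 8, r), (z, v, 37, 8, t), (z, v, 37, 8, y)}
Natural join on D: {(p, n, 15, 8, m, 8), (p, n, 15, 8, q, 8), (p, n, 15, 8, t, 8), (y, b, 15, 14, m, 11), (y, b, 15, 14, q, 11), (y, b, 15, 14, t, 11), (z, v, 37, 8, a, 21), (z, v, 37, 8, a, 29), (z, v, 37, 8, r, 21), (z, v, 37, 8, r, 29), (z, v, 37, 8, t, 21), (z, v, 37, 8, t, 29), (z, v, 37, 8, y, 21), (z, v, 37, 8, y, 29)}
Filtering on A ≤ 8 leaves {(p, n, 15, 8, m, 8), (p, n, 15, 8, q, 8), (p, n, 15, 8, t, 8), (z, v, 37, 8, a, 21), (z, v, 37, 8, a, 29), (z, v, 37, 8, r, 21), (z, v, 37, 8, r, 29), (z, v, 37, 8, t, 21), (z, v, 37, 8, t, 29), (z, v, 37, 8, y, 21), (z, v, 37, 8, y, 29)}.
π_{E, G} gives {(p, m), (p, q), (p, t), (z, a), (z, r), (z, t), (z, y)} (4 duplicate(s) eliminated).

{(p, m), (p, q), (p, t), (z, a), (z, r), (z, t), (z, y)}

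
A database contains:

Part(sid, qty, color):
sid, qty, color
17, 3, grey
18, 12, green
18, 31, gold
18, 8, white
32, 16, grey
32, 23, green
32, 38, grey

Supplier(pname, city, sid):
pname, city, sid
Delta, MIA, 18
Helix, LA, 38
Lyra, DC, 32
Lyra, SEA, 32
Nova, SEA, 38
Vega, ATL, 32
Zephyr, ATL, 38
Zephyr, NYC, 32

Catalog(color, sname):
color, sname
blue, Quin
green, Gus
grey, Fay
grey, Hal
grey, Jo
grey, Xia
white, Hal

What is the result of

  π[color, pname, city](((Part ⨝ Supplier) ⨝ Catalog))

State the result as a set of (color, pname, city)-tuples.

{(green, Delta, MIA), (green, Lyra, DC), (green, Lyra, SEA), (green, Vega, ATL), (green, Zephyr, NYC), (grey, Lyra, DC), (grey, Lyra, SEA), (grey, Vega, ATL), (grey, Zephyr, NYC), (white, Delta, MIA)}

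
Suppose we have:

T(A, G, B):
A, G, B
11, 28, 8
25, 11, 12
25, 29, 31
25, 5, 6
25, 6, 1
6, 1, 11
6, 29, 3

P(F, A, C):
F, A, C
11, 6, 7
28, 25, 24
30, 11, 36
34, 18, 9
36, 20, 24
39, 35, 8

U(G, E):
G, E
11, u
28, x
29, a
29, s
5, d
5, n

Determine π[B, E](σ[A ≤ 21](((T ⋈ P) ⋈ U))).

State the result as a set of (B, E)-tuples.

Natural join on A: {(11, 28, 8, 30, 36), (25, 11, 12, 28, 24), (25, 29, 31, 28, 24), (25, 5, 6, 28, 24), (25, 6, 1, 28, 24), (6, 1, 11, 11, 7), (6, 29, 3, 11, 7)}
Natural join on G: {(11, 28, 8, 30, 36, x), (25, 11, 12, 28, 24, u), (25, 29, 31, 28, 24, a), (25, 29, 31, 28, 24, s), (25, 5, 6, 28, 24, d), (25, 5, 6, 28, 24, n), (6, 29, 3, 11, 7, a), (6, 29, 3, 11, 7, s)}
Apply σ_{A ≤ 21}; surviving tuples: {(11, 28, 8, 30, 36, x), (6, 29, 3, 11, 7, a), (6, 29, 3, 11, 7, s)}
Keep only column(s) B, E: {(3, a), (3, s), (8, x)}

{(3, a), (3, s), (8, x)}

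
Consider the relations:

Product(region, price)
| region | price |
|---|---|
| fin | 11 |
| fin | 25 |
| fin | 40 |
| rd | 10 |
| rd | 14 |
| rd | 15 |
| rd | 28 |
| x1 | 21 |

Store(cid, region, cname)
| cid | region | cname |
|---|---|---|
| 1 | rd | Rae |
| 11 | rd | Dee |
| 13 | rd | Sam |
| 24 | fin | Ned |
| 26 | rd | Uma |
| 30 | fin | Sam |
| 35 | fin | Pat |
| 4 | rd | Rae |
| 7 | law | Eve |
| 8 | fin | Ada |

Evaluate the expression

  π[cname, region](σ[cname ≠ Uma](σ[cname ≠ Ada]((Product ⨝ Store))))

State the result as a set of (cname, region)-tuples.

Product ⋈ Store (natural join on region): {(fin, 11, 24, Ned), (fin, 11, 30, Sam), (fin, 11, 35, Pat), (fin, 11, 8, Ada), (fin, 25, 24, Ned), (fin, 25, 30, Sam), (fin, 25, 35, Pat), (fin, 25, 8, Ada), (fin, 40, 24, Ned), (fin, 40, 30, Sam), (fin, 40, 35, Pat), (fin, 40, 8, Ada), (rd, 10, 1, Rae), (rd, 10, 11, Dee), (rd, 10, 13, Sam), (rd, 10, 26, Uma), (rd, 10, 4, Rae), (rd, 14, 1, Rae), (rd, 14, 11, Dee), (rd, 14, 13, Sam), (rd, 14, 26, Uma), (rd, 14, 4, Rae), (rd, 15, 1, Rae), (rd, 15, 11, Dee), (rd, 15, 13, Sam), (rd, 15, 26, Uma), (rd, 15, 4, Rae), (rd, 28, 1, Rae), (rd, 28, 11, Dee), (rd, 28, 13, Sam), (rd, 28, 26, Uma), (rd, 28, 4, Rae)}
Apply σ_{cname ≠ Ada}; surviving tuples: {(fin, 11, 24, Ned), (fin, 11, 30, Sam), (fin, 11, 35, Pat), (fin, 25, 24, Ned), (fin, 25, 30, Sam), (fin, 25, 35, Pat), (fin, 40, 24, Ned), (fin, 40, 30, Sam), (fin, 40, 35, Pat), (rd, 10, 1, Rae), (rd, 10, 11, Dee), (rd, 10, 13, Sam), (rd, 10, 26, Uma), (rd, 10, 4, Rae), (rd, 14, 1, Rae), (rd, 14, 11, Dee), (rd, 14, 13, Sam), (rd, 14, 26, Uma), (rd, 14, 4, Rae), (rd, 15, 1, Rae), (rd, 15, 11, Dee), (rd, 15, 13, Sam), (rd, 15, 26, Uma), (rd, 15, 4, Rae), (rd, 28, 1, Rae), (rd, 28, 11, Dee), (rd, 28, 13, Sam), (rd, 28, 26, Uma), (rd, 28, 4, Rae)}
Apply σ_{cname ≠ Uma}; surviving tuples: {(fin, 11, 24, Ned), (fin, 11, 30, Sam), (fin, 11, 35, Pat), (fin, 25, 24, Ned), (fin, 25, 30, Sam), (fin, 25, 35, Pat), (fin, 40, 24, Ned), (fin, 40, 30, Sam), (fin, 40, 35, Pat), (rd, 10, 1, Rae), (rd, 10, 11, Dee), (rd, 10, 13, Sam), (rd, 10, 4, Rae), (rd, 14, 1, Rae), (rd, 14, 11, Dee), (rd, 14, 13, Sam), (rd, 14, 4, Rae), (rd, 15, 1, Rae), (rd, 15, 11, Dee), (rd, 15, 13, Sam), (rd, 15, 4, Rae), (rd, 28, 1, Rae), (rd, 28, 11, Dee), (rd, 28, 13, Sam), (rd, 28, 4, Rae)}
π[cname, region]: project onto (cname, region) (19 duplicate(s) eliminated) → {(Dee, rd), (Ned, fin), (Pat, fin), (Rae, rd), (Sam, fin), (Sam, rd)}

{(Dee, rd), (Ned, fin), (Pat, fin), (Rae, rd), (Sam, fin), (Sam, rd)}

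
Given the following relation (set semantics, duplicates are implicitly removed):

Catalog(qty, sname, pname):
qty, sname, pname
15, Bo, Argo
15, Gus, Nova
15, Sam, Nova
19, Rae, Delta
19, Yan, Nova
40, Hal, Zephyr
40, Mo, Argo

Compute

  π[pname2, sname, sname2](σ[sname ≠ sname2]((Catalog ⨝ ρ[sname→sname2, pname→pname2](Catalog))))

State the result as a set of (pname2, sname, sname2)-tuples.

ρ[sname→sname2, pname→pname2]: schema becomes (qty, sname2, pname2); tuples unchanged.
Catalog ⋈ ρ[sname→sname2, pname→pname2](Catalog) (natural join on qty): {(15, Bo, Argo, Bo, Argo), (15, Bo, Argo, Gus, Nova), (15, Bo, Argo, Sam, Nova), (15, Gus, Nova, Bo, Argo), (15, Gus, Nova, Gus, Nova), (15, Gus, Nova, Sam, Nova), (15, Sam, Nova, Bo, Argo), (15, Sam, Nova, Gus, Nova), (15, Sam, Nova, Sam, Nova), (19, Rae, Delta, Rae, Delta), (19, Rae, Delta, Yan, Nova), (19, Yan, Nova, Rae, Delta), (19, Yan, Nova, Yan, Nova), (40, Hal, Zephyr, Hal, Zephyr), (40, Hal, Zephyr, Mo, Argo), (40, Mo, Argo, Hal, Zephyr), (40, Mo, Argo, Mo, Argo)}
Filtering on sname ≠ sname2 leaves {(15, Bo, Argo, Gus, Nova), (15, Bo, Argo, Sam, Nova), (15, Gus, Nova, Bo, Argo), (15, Gus, Nova, Sam, Nova), (15, Sam, Nova, Bo, Argo), (15, Sam, Nova, Gus, Nova), (19, Rae, Delta, Yan, Nova), (19, Yan, Nova, Rae, Delta), (40, Hal, Zephyr, Mo, Argo), (40, Mo, Argo, Hal, Zephyr)}.
Keep only column(s) pname2, sname, sname2: {(Argo, Gus, Bo), (Argo, Hal, Mo), (Argo, Sam, Bo), (Delta, Yan, Rae), (Nova, Bo, Gus), (Nova, Bo, Sam), (Nova, Gus, Sam), (Nova, Rae, Yan), (Nova, Sam, Gus), (Zephyr, Mo, Hal)}

{(Argo, Gus, Bo), (Argo, Hal, Mo), (Argo, Sam, Bo), (Delta, Yan, Rae), (Nova, Bo, Gus), (Nova, Bo, Sam), (Nova, Gus, Sam), (Nova, Rae, Yan), (Nova, Sam, Gus), (Zephyr, Mo, Hal)}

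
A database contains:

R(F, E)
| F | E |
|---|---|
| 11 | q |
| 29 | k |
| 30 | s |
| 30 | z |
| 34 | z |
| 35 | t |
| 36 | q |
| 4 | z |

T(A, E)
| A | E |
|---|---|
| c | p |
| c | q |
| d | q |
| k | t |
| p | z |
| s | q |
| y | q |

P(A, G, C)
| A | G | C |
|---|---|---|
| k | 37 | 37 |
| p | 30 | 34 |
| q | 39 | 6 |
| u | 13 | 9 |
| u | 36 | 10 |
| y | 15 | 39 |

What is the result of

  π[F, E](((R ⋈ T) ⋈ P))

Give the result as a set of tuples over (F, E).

{(11, q), (30, z), (34, z), (35, t), (36, q), (4, z)}

Natural join on E: {(11, q, c), (11, q, d), (11, q, s), (11, q, y), (30, z, p), (34, z, p), (35, t, k), (36, q, c), (36, q, d), (36, q, s), (36, q, y), (4, z, p)}
Natural join on A: {(11, q, y, 15, 39), (30, z, p, 30, 34), (34, z, p, 30, 34), (35, t, k, 37, 37), (36, q, y, 15, 39), (4, z, p, 30, 34)}
Projecting to F, E: {(11, q), (30, z), (34, z), (35, t), (36, q), (4, z)}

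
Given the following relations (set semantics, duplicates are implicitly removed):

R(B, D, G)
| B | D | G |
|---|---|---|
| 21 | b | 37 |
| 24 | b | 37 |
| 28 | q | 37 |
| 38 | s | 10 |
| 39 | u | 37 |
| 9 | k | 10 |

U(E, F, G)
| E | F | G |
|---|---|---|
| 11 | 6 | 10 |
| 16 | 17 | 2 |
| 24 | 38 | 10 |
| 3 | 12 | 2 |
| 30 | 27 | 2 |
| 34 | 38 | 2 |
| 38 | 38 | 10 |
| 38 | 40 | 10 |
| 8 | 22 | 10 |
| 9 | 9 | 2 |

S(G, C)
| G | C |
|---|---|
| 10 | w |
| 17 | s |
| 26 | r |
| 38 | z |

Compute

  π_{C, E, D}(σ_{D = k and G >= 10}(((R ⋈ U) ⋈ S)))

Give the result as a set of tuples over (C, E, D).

{(w, 11, k), (w, 24, k), (w, 38, k), (w, 8, k)}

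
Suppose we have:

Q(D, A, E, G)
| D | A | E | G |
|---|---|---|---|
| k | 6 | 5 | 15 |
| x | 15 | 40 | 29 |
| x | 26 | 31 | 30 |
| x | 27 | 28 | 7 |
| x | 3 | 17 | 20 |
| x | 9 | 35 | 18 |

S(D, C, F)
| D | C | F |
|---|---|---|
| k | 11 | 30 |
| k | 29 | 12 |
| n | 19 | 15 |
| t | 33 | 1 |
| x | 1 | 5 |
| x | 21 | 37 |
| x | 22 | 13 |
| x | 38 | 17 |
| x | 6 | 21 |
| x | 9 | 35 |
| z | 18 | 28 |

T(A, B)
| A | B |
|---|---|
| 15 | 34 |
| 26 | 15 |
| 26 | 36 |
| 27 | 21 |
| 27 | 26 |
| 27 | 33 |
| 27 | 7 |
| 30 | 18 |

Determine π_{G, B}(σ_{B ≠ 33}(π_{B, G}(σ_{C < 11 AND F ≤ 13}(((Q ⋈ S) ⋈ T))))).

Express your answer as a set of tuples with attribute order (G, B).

{(29, 34), (30, 15), (30, 36), (7, 21), (7, 26), (7, 7)}

Q ⋈ S (natural join on D): {(k, 6, 5, 15, 11, 30), (k, 6, 5, 15, 29, 12), (x, 15, 40, 29, 1, 5), (x, 15, 40, 29, 21, 37), (x, 15, 40, 29, 22, 13), (x, 15, 40, 29, 38, 17), (x, 15, 40, 29, 6, 21), (x, 15, 40, 29, 9, 35), (x, 26, 31, 30, 1, 5), (x, 26, 31, 30, 21, 37), (x, 26, 31, 30, 22, 13), (x, 26, 31, 30, 38, 17), (x, 26, 31, 30, 6, 21), (x, 26, 31, 30, 9, 35), (x, 27, 28, 7, 1, 5), (x, 27, 28, 7, 21, 37), (x, 27, 28, 7, 22, 13), (x, 27, 28, 7, 38, 17), (x, 27, 28, 7, 6, 21), (x, 27, 28, 7, 9, 35), (x, 3, 17, 20, 1, 5), (x, 3, 17, 20, 21, 37), (x, 3, 17, 20, 22, 13), (x, 3, 17, 20, 38, 17), (x, 3, 17, 20, 6, 21), (x, 3, 17, 20, 9, 35), (x, 9, 35, 18, 1, 5), (x, 9, 35, 18, 21, 37), (x, 9, 35, 18, 22, 13), (x, 9, 35, 18, 38, 17), (x, 9, 35, 18, 6, 21), (x, 9, 35, 18, 9, 35)}
(Q ⋈ S) ⋈ T (natural join on A): {(x, 15, 40, 29, 1, 5, 34), (x, 15, 40, 29, 21, 37, 34), (x, 15, 40, 29, 22, 13, 34), (x, 15, 40, 29, 38, 17, 34), (x, 15, 40, 29, 6, 21, 34), (x, 15, 40, 29, 9, 35, 34), (x, 26, 31, 30, 1, 5, 15), (x, 26, 31, 30, 1, 5, 36), (x, 26, 31, 30, 21, 37, 15), (x, 26, 31, 30, 21, 37, 36), (x, 26, 31, 30, 22, 13, 15), (x, 26, 31, 30, 22, 13, 36), (x, 26, 31, 30, 38, 17, 15), (x, 26, 31, 30, 38, 17, 36), (x, 26, 31, 30, 6, 21, 15), (x, 26, 31, 30, 6, 21, 36), (x, 26, 31, 30, 9, 35, 15), (x, 26, 31, 30, 9, 35, 36), (x, 27, 28, 7, 1, 5, 21), (x, 27, 28, 7, 1, 5, 26), (x, 27, 28, 7, 1, 5, 33), (x, 27, 28, 7, 1, 5, 7), (x, 27, 28, 7, 21, 37, 21), (x, 27, 28, 7, 21, 37, 26), (x, 27, 28, 7, 21, 37, 33), (x, 27, 28, 7, 21, 37, 7), (x, 27, 28, 7, 22, 13, 21), (x, 27, 28, 7, 22, 13, 26), (x, 27, 28, 7, 22, 13, 33), (x, 27, 28, 7, 22, 13, 7), (x, 27, 28, 7, 38, 17, 21), (x, 27, 28, 7, 38, 17, 26), (x, 27, 28, 7, 38, 17, 33), (x, 27, 28, 7, 38, 17, 7), (x, 27, 28, 7, 6, 21, 21), (x, 27, 28, 7, 6, 21, 26), (x, 27, 28, 7, 6, 21, 33), (x, 27, 28, 7, 6, 21, 7), (x, 27, 28, 7, 9, 35, 21), (x, 27, 28, 7, 9, 35, 26), (x, 27, 28, 7, 9, 35, 33), (x, 27, 28, 7, 9, 35, 7)}
Selection C < 11 AND F ≤ 13: {(x, 15, 40, 29, 1, 5, 34), (x, 26, 31, 30, 1, 5, 15), (x, 26, 31, 30, 1, 5, 36), (x, 27, 28, 7, 1, 5, 21), (x, 27, 28, 7, 1, 5, 26), (x, 27, 28, 7, 1, 5, 33), (x, 27, 28, 7, 1, 5, 7)}
Keep only column(s) B, G: {(15, 30), (21, 7), (26, 7), (33, 7), (34, 29), (36, 30), (7, 7)}
Selection B ≠ 33: {(15, 30), (21, 7), (26, 7), (34, 29), (36, 30), (7, 7)}
Keep only column(s) G, B: {(29, 34), (30, 15), (30, 36), (7, 21), (7, 26), (7, 7)}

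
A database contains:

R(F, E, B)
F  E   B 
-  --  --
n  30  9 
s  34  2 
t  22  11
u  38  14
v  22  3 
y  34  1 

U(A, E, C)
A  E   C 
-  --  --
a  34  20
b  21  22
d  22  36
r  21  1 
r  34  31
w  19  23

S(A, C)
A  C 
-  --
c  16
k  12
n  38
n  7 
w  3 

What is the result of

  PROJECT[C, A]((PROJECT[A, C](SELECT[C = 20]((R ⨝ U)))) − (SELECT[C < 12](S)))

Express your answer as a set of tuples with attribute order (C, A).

Joining R and U on E yields {(s, 34, 2, a, 20), (s, 34, 2, r, 31), (t, 22, 11, d, 36), (v, 22, 3, d, 36), (y, 34, 1, a, 20), (y, 34, 1, r, 31)}.
Filtering on C = 20 leaves {(s, 34, 2, a, 20), (y, 34, 1, a, 20)}.
π_{A, C} gives {(a, 20)} (1 duplicate(s) eliminated).
Filtering on C < 12 leaves {(n, 7), (w, 3)}.
Taking the difference: {(a, 20)}
π_{C, A} gives {(20, a)}.

{(20, a)}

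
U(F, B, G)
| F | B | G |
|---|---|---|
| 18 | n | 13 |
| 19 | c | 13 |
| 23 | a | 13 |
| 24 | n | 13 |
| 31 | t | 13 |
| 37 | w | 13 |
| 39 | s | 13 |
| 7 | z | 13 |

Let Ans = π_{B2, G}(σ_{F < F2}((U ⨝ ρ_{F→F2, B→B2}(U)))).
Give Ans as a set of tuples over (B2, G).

{(a, 13), (c, 13), (n, 13), (s, 13), (t, 13), (w, 13)}

ρ[F→F2, B→B2]: schema becomes (F2, B2, G); tuples unchanged.
Natural join on G: {(18, n, 13, 18, n), (18, n, 13, 19, c), (18, n, 13, 23, a), (18, n, 13, 24, n), (18, n, 13, 31, t), (18, n, 13, 37, w), (18, n, 13, 39, s), (18, n, 13, 7, z), (19, c, 13, 18, n), (19, c, 13, 19, c), (19, c, 13, 23, a), (19, c, 13, 24, n), (19, c, 13, 31, t), (19, c, 13, 37, w), (19, c, 13, 39, s), (19, c, 13, 7, z), (23, a, 13, 18, n), (23, a, 13, 19, c), (23, a, 13, 23, a), (23, a, 13, 24, n), (23, a, 13, 31, t), (23, a, 13, 37, w), (23, a, 13, 39, s), (23, a, 13, 7, z), (24, n, 13, 18, n), (24, n, 13, 19, c), (24, n, 13, 23, a), (24, n, 13, 24, n), (24, n, 13, 31, t), (24, n, 13, 37, w), (24, n, 13, 39, s), (24, n, 13, 7, z), (31, t, 13, 18, n), (31, t, 13, 19, c), (31, t, 13, 23, a), (31, t, 13, 24, n), (31, t, 13, 31, t), (31, t, 13, 37, w), (31, t, 13, 39, s), (31, t, 13, 7, z), (37, w, 13, 18, n), (37, w, 13, 19, c), (37, w, 13, 23, a), (37, w, 13, 24, n), (37, w, 13, 31, t), (37, w, 13, 37, w), (37, w, 13, 39, s), (37, w, 13, 7, z), (39, s, 13, 18, n), (39, s, 13, 19, c), (39, s, 13, 23, a), (39, s, 13, 24, n), (39, s, 13, 31, t), (39, s, 13, 37, w), (39, s, 13, 39, s), (39, s, 13, 7, z), (7, z, 13, 18, n), (7, z, 13, 19, c), (7, z, 13, 23, a), (7, z, 13, 24, n), (7, z, 13, 31, t), (7, z, 13, 37, w), (7, z, 13, 39, s), (7, z, 13, 7, z)}
σ[F < F2]: keep tuples satisfying F < F2 → {(18, n, 13, 19, c), (18, n, 13, 23, a), (18, n, 13, 24, n), (18, n, 13, 31, t), (18, n, 13, 37, w), (18, n, 13, 39, s), (19, c, 13, 23, a), (19, c, 13, 24, n), (19, c, 13, 31, t), (19, c, 13, 37, w), (19, c, 13, 39, s), (23, a, 13, 24, n), (23, a, 13, 31, t), (23, a, 13, 37, w), (23, a, 13, 39, s), (24, n, 13, 31, t), (24, n, 13, 37, w), (24, n, 13, 39, s), (31, t, 13, 37, w), (31, t, 13, 39, s), (37, w, 13, 39, s), (7, z, 13, 18, n), (7, z, 13, 19, c), (7, z, 13, 23, a), (7, z, 13, 24, n), (7, z, 13, 31, t), (7, z, 13, 37, w), (7, z, 13, 39, s)}
π_{B2, G} gives {(a, 13), (c, 13), (n, 13), (s, 13), (t, 13), (w, 13)} (22 duplicate(s) eliminated).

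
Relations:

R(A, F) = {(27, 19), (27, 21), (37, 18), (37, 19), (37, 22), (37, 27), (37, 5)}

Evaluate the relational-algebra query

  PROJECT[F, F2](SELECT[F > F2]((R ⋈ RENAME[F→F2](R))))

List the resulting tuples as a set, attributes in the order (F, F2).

ρ[F→F2]: schema becomes (A, F2); tuples unchanged.
R ⋈ RENAME[F→F2](R) (natural join on A): {(27, 19, 19), (27, 19, 21), (27, 21, 19), (27, 21, 21), (37, 18, 18), (37, 18, 19), (37, 18, 22), (37, 18, 27), (37, 18, 5), (37, 19, 18), (37, 19, 19), (37, 19, 22), (37, 19, 27), (37, 19, 5), (37, 22, 18), (37, 22, 19), (37, 22, 22), (37, 22, 27), (37, 22, 5), (37, 27, 18), (37, 27, 19), (37, 27, 22), (37, 27, 27), (37, 27, 5), (37, 5, 18), (37, 5, 19), (37, 5, 22), (37, 5, 27), (37, 5, 5)}
σ[F > F2]: keep tuples satisfying F > F2 → {(27, 21, 19), (37, 18, 5), (37, 19, 18), (37, 19, 5), (37, 22, 18), (37, 22, 19), (37, 22, 5), (37, 27, 18), (37, 27, 19), (37, 27, 22), (37, 27, 5)}
π_{F, F2} gives {(18, 5), (19, 18), (19, 5), (21, 19), (22, 18), (22, 19), (22, 5), (27, 18), (27, 19), (27, 22), (27, 5)}.

{(18, 5), (19, 18), (19, 5), (21, 19), (22, 18), (22, 19), (22, 5), (27, 18), (27, 19), (27, 22), (27, 5)}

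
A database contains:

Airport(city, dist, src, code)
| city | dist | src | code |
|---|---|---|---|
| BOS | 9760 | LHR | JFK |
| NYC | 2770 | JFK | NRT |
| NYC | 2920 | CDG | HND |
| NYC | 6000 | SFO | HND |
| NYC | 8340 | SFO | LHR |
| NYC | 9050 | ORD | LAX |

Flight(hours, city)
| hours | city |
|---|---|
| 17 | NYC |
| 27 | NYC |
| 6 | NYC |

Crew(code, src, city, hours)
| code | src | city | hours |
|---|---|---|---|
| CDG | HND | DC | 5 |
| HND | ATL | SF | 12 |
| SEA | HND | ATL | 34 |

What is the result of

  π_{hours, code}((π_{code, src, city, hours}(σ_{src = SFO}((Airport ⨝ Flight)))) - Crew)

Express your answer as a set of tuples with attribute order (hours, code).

Airport ⋈ Flight (natural join on city): {(NYC, 2770, JFK, NRT, 17), (NYC, 2770, JFK, NRT, 27), (NYC, 2770, JFK, NRT, 6), (NYC, 2920, CDG, HND, 17), (NYC, 2920, CDG, HND, 27), (NYC, 2920, CDG, HND, 6), (NYC, 6000, SFO, HND, 17), (NYC, 6000, SFO, HND, 27), (NYC, 6000, SFO, HND, 6), (NYC, 8340, SFO, LHR, 17), (NYC, 8340, SFO, LHR, 27), (NYC, 8340, SFO, LHR, 6), (NYC, 9050, ORD, LAX, 17), (NYC, 9050, ORD, LAX, 27), (NYC, 9050, ORD, LAX, 6)}
Selection src = SFO: {(NYC, 6000, SFO, HND, 17), (NYC, 6000, SFO, HND, 27), (NYC, 6000, SFO, HND, 6), (NYC, 8340, SFO, LHR, 17), (NYC, 8340, SFO, LHR, 27), (NYC, 8340, SFO, LHR, 6)}
Projecting to code, src, city, hours: {(HND, SFO, NYC, 17), (HND, SFO, NYC, 27), (HND, SFO, NYC, 6), (LHR, SFO, NYC, 17), (LHR, SFO, NYC, 27), (LHR, SFO, NYC, 6)}
Difference: {(HND, SFO, NYC, 17), (HND, SFO, NYC, 27), (HND, SFO, NYC, 6), (LHR, SFO, NYC, 17), (LHR, SFO, NYC, 27), (LHR, SFO, NYC, 6)} with {(CDG, HND, DC, 5), (HND, ATL, SF, 12), (SEA, HND, ATL, 34)} → {(HND, SFO, NYC, 17), (HND, SFO, NYC, 27), (HND, SFO, NYC, 6), (LHR, SFO, NYC, 17), (LHR, SFO, NYC, 27), (LHR, SFO, NYC, 6)}
Projecting to hours, code: {(17, HND), (17, LHR), (27, HND), (27, LHR), (6, HND), (6, LHR)}

{(17, HND), (17, LHR), (27, HND), (27, LHR), (6, HND), (6, LHR)}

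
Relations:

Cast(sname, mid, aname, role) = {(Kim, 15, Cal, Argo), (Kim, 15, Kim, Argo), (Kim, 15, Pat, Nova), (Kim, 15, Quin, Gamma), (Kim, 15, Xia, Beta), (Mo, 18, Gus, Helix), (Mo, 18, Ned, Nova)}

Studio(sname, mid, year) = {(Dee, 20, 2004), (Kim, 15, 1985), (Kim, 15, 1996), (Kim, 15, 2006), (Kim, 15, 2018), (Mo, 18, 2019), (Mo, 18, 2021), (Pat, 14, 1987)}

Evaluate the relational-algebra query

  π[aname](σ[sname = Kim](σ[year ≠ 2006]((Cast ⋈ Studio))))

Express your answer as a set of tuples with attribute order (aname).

Joining Cast and Studio on sname, mid yields {(Kim, 15, Cal, Argo, 1985), (Kim, 15, Cal, Argo, 1996), (Kim, 15, Cal, Argo, 2006), (Kim, 15, Cal, Argo, 2018), (Kim, 15, Kim, Argo, 1985), (Kim, 15, Kim, Argo, 1996), (Kim, 15, Kim, Argo, 2006), (Kim, 15, Kim, Argo, 2018), (Kim, 15, Pat, Nova, 1985), (Kim, 15, Pat, Nova, 1996), (Kim, 15, Pat, Nova, 2006), (Kim, 15, Pat, Nova, 2018), (Kim, 15, Quin, Gamma, 1985), (Kim, 15, Quin, Gamma, 1996), (Kim, 15, Quin, Gamma, 2006), (Kim, 15, Quin, Gamma, 2018), (Kim, 15, Xia, Beta, 1985), (Kim, 15, Xia, Beta, 1996), (Kim, 15, Xia, Beta, 2006), (Kim, 15, Xia, Beta, 2018), (Mo, 18, Gus, Helix, 2019), (Mo, 18, Gus, Helix, 2021), (Mo, 18, Ned, Nova, 2019), (Mo, 18, Ned, Nova, 2021)}.
Filtering on year ≠ 2006 leaves {(Kim, 15, Cal, Argo, 1985), (Kim, 15, Cal, Argo, 1996), (Kim, 15, Cal, Argo, 2018), (Kim, 15, Kim, Argo, 1985), (Kim, 15, Kim, Argo, 1996), (Kim, 15, Kim, Argo, 2018), (Kim, 15, Pat, Nova, 1985), (Kim, 15, Pat, Nova, 1996), (Kim, 15, Pat, Nova, 2018), (Kim, 15, Quin, Gamma, 1985), (Kim, 15, Quin, Gamma, 1996), (Kim, 15, Quin, Gamma, 2018), (Kim, 15, Xia, Beta, 1985), (Kim, 15, Xia, Beta, 1996), (Kim, 15, Xia, Beta, 2018), (Mo, 18, Gus, Helix, 2019), (Mo, 18, Gus, Helix, 2021), (Mo, 18, Ned, Nova, 2019), (Mo, 18, Ned, Nova, 2021)}.
Filtering on sname = Kim leaves {(Kim, 15, Cal, Argo, 1985), (Kim, 15, Cal, Argo, 1996), (Kim, 15, Cal, Argo, 2018), (Kim, 15, Kim, Argo, 1985), (Kim, 15, Kim, Argo, 1996), (Kim, 15, Kim, Argo, 2018), (Kim, 15, Pat, Nova, 1985), (Kim, 15, Pat, Nova, 1996), (Kim, 15, Pat, Nova, 2018), (Kim, 15, Quin, Gamma, 1985), (Kim, 15, Quin, Gamma, 1996), (Kim, 15, Quin, Gamma, 2018), (Kim, 15, Xia, Beta, 1985), (Kim, 15, Xia, Beta, 1996), (Kim, 15, Xia, Beta, 2018)}.
Projecting to aname (10 duplicate(s) eliminated): {Cal, Kim, Pat, Quin, Xia}

{Cal, Kim, Pat, Quin, Xia}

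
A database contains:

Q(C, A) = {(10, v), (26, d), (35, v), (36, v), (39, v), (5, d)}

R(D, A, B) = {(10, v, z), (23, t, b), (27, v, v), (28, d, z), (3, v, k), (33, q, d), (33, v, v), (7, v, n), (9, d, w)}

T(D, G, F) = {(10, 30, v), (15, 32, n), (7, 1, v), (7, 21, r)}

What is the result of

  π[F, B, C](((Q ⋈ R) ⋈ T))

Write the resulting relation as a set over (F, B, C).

Natural join on A: {(10, v, 10, z), (10, v, 27, v), (10, v, 3, k), (10, v, 33, v), (10, v, 7, n), (26, d, 28, z), (26, d, 9, w), (35, v, 10, z), (35, v, 27, v), (35, v, 3, k), (35, v, 33, v), (35, v, 7, n), (36, v, 10, z), (36, v, 27, v), (36, v, 3, k), (36, v, 33, v), (36, v, 7, n), (39, v, 10, z), (39, v, 27, v), (39, v, 3, k), (39, v, 33, v), (39, v, 7, n), (5, d, 28, z), (5, d, 9, w)}
Natural join on D: {(10, v, 10, z, 30, v), (10, v, 7, n, 1, v), (10, v, 7, n, 21, r), (35, v, 10, z, 30, v), (35, v, 7, n, 1, v), (35, v, 7, n, 21, r), (36, v, 10, z, 30, v), (36, v, 7, n, 1, v), (36, v, 7, n, 21, r), (39, v, 10, z, 30, v), (39, v, 7, n, 1, v), (39, v, 7, n, 21, r)}
π[F, B, C]: project onto (F, B, C) → {(r, n, 10), (r, n, 35), (r, n, 36), (r, n, 39), (v, n, 10), (v, n, 35), (v, n, 36), (v, n, 39), (v, z, 10), (v, z, 35), (v, z, 36), (v, z, 39)}

{(r, n, 10), (r, n, 35), (r, n, 36), (r, n, 39), (v, n, 10), (v, n, 35), (v, n, 36), (v, n, 39), (v, z, 10), (v, z, 35), (v, z, 36), (v, z, 39)}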